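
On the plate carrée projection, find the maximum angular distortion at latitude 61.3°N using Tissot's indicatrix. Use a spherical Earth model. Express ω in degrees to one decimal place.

For the equirectangular projection with φ₀ = 0 (plate carrée), h = 1 along meridians and k = sec φ along parallels.
At 61.3°: h = 1.000, k = 2.082; principal scales a = 2.082, b = 1.000.
sin(ω/2) = (a − b)/(a + b) = 1.082/3.082 = 0.3511, so ω = 2 arcsin(0.3511) ≈ 41.1°.

41.1°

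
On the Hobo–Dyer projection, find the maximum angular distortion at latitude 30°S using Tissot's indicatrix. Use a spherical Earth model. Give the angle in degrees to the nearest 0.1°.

The Hobo–Dyer projection is cylindrical equal-area with φ₀ = 37.5°. A cylindrical equal-area projection with standard parallel φ₀ has meridian scale h = cos φ / cos φ₀ and parallel scale k = cos φ₀ / cos φ (so areas are preserved, h·k = 1).
At 30°: h = 1.092, k = 0.9161; principal scales a = 1.092, b = 0.9161.
sin(ω/2) = (a − b)/(a + b) = 0.1755/2.008 = 0.08742, so ω = 2 arcsin(0.08742) ≈ 10.0°.

10.0°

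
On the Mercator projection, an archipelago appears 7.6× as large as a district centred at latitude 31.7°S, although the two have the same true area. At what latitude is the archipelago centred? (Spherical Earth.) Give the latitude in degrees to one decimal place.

72.0°

Mercator areal scale is sec²φ, so apparent-area ratio = sec²φ₁ / sec²φ₂ = cos²φ₂ / cos²φ₁.
cos²φ₂ / cos²φ₁ = 7.6  ⇒  cos φ₁ = cos 31.7° / √7.6 = 0.8508/2.757 = 0.3086.
φ₁ = arccos(0.3086) ≈ 72.0°.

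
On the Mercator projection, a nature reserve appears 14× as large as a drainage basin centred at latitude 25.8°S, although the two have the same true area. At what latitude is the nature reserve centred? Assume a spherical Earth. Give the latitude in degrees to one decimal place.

76.1°

On Mercator, (apparent₁)/(apparent₂) = sec²φ₁ / sec²φ₂ when true areas are equal.
cos²φ₂ / cos²φ₁ = 14  ⇒  cos φ₁ = cos 25.8° / √14 = 0.9003/3.742 = 0.2406.
φ₁ = arccos(0.2406) ≈ 76.1°.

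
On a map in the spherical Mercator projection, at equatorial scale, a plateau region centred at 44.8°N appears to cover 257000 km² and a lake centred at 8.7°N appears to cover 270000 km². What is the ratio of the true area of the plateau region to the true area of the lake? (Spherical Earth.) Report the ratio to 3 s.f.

Mercator's areal exaggeration is sec²φ; hence true area = (apparent area) · cos²φ.
True area of plateau region: 257000 × cos²(44.8°) = 257000 × 0.5035 = 129400 km².
True area of lake: 270000 × cos²(8.7°) = 270000 × 0.9771 = 263800 km².
Ratio = 129400 / 263800 ≈ 0.490.

0.490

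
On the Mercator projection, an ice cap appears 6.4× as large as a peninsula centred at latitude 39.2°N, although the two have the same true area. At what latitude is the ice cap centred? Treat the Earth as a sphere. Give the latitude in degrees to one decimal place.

For equal true areas on Mercator, apparent areas scale as sec²φ, so the ratio is cos²φ₂ / cos²φ₁.
cos²φ₂ / cos²φ₁ = 6.4  ⇒  cos φ₁ = cos 39.2° / √6.4 = 0.7749/2.530 = 0.3063.
φ₁ = arccos(0.3063) ≈ 72.2°.

72.2°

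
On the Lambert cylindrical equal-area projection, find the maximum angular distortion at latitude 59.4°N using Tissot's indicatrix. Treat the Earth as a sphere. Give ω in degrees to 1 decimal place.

72.1°

The Lambert cylindrical equal-area projection is the cylindrical equal-area projection with its standard parallel at the equator (φ₀ = 0). Cylindrical equal-area (φ₀ = 0°): h = cos φ / cos 0° along meridians, k = cos 0° / cos φ along parallels; h·k = 1.
At 59.4°: h = 0.5090, k = 1.964; principal scales a = 1.964, b = 0.5090.
sin(ω/2) = (a − b)/(a + b) = 1.455/2.474 = 0.5884, so ω = 2 arcsin(0.5884) ≈ 72.1°.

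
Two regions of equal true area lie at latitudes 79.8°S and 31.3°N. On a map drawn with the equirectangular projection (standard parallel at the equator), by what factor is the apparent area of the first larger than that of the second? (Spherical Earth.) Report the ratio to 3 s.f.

For the equirectangular projection with φ₀ = 0 (plate carrée), h = 1 along meridians and k = sec φ along parallels.
Areal scale at 79.8°: h·k = 1.000 × 5.647 = 5.647.
Areal scale at 31.3°: h·k = 1.000 × 1.170 = 1.170.
Ratio = 5.647/1.170 ≈ 4.83.

4.83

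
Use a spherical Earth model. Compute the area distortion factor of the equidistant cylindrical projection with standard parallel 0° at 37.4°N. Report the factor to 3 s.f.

1.26

Plate carrée maps x = Rλ, y = Rφ. The meridian scale is h = 1 and the parallel scale is k = 1/cos φ = sec φ.
Areal scale = h·k = 1 × sec φ; at 37.4°, h = 1.000, k = 1.259, so h·k = 1.259.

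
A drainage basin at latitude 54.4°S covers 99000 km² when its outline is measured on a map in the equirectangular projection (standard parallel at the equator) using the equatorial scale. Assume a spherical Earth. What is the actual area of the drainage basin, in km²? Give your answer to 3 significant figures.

Plate carrée maps x = Rλ, y = Rφ. The meridian scale is h = 1 and the parallel scale is k = 1/cos φ = sec φ.
Areal scale = h·k = 1 × sec φ; at 54.4°, h = 1.000, k = 1.718, so h·k = 1.718.
True area = apparent / (areal scale) = 99000 / 1.718 ≈ 57600 km².

57600 km²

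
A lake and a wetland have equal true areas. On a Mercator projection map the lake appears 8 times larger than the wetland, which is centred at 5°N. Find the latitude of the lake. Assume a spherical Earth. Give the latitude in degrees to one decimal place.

On Mercator, (apparent₁)/(apparent₂) = sec²φ₁ / sec²φ₂ when true areas are equal.
cos²φ₂ / cos²φ₁ = 8  ⇒  cos φ₁ = cos 5° / √8 = 0.9962/2.828 = 0.3522.
φ₁ = arccos(0.3522) ≈ 69.4°.

69.4°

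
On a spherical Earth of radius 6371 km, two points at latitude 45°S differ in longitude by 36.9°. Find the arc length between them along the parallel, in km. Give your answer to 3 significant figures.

Arc length along a parallel = R cos φ · Δλ (with Δλ in radians).
= 6371 × cos 45° × (36.9° × π/180) = 6371 × 0.7071 × 0.6440 ≈ 2900 km.

2900 km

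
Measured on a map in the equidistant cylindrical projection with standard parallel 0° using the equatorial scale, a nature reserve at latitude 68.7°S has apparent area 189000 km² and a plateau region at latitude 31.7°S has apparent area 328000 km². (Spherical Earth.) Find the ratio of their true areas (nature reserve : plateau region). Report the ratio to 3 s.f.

On the plate carrée, areal scale = h·k = 1 × sec φ, so true area = apparent × cos φ.
True area of nature reserve: 189000 × cos(68.7°) = 189000 × 0.3633 = 68650 km².
True area of plateau region: 328000 × cos(31.7°) = 328000 × 0.8508 = 279100 km².
Ratio = 68650 / 279100 ≈ 0.246.

0.246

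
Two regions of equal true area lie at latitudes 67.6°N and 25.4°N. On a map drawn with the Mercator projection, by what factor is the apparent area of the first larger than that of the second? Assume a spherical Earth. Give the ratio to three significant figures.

5.62

Mercator is conformal with k = sec φ, so areal scale = k² = sec²φ.
At 67.6°: sec²(67.6°) = 1/0.3811² = 6.886.
At 25.4°: sec²(25.4°) = 1/0.9033² = 1.225.
Ratio = 6.886/1.225 = cos²(25.4°)/cos²(67.6°) ≈ 5.62.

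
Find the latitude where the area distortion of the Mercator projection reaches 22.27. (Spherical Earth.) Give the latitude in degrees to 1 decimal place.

Mercator areal scale is sec²φ.
sec²φ = 22.27  ⇒  cos²φ = 0.04490  ⇒  cos φ = 0.2119.
φ = arccos(0.2119) ≈ 77.8°.

77.8°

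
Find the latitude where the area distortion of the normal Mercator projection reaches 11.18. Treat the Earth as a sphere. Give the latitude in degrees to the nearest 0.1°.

72.6°

Mercator areal scale is sec²φ.
sec²φ = 11.18  ⇒  cos²φ = 0.08945  ⇒  cos φ = 0.2991.
φ = arccos(0.2991) ≈ 72.6°.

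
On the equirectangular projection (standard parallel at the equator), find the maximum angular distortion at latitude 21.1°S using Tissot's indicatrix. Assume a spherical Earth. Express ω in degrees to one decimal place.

4.0°

For the equirectangular projection with φ₀ = 0 (plate carrée), h = 1 along meridians and k = sec φ along parallels.
At 21.1°: h = 1.000, k = 1.072; principal scales a = 1.072, b = 1.000.
sin(ω/2) = (a − b)/(a + b) = 0.07186/2.072 = 0.03469, so ω = 2 arcsin(0.03469) ≈ 4.0°.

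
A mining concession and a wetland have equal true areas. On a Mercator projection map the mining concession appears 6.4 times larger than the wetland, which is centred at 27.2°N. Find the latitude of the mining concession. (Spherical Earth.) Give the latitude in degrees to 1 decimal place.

For equal true areas on Mercator, apparent areas scale as sec²φ, so the ratio is cos²φ₂ / cos²φ₁.
cos²φ₂ / cos²φ₁ = 6.4  ⇒  cos φ₁ = cos 27.2° / √6.4 = 0.8894/2.530 = 0.3516.
φ₁ = arccos(0.3516) ≈ 69.4°.

69.4°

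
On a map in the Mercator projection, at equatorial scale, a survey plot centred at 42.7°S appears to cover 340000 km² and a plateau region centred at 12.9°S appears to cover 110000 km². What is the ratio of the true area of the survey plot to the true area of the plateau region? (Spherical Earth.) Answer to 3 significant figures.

1.76

Since Mercator area scale is 1/cos²φ, the true area equals the apparent area multiplied by cos²φ.
True area of survey plot: 340000 × cos²(42.7°) = 340000 × 0.5401 = 183600 km².
True area of plateau region: 110000 × cos²(12.9°) = 110000 × 0.9502 = 104500 km².
Ratio = 183600 / 104500 ≈ 1.76.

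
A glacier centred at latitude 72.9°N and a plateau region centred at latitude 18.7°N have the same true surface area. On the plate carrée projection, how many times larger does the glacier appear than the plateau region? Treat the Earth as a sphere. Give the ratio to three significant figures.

3.22

In the plate carrée (x = Rλ, y = Rφ), meridians are true-scale (h = 1) and parallels are stretched by k = sec φ.
Areal scale at 72.9°: h·k = 1.000 × 3.401 = 3.401.
Areal scale at 18.7°: h·k = 1.000 × 1.056 = 1.056.
Ratio = 3.401/1.056 ≈ 3.22.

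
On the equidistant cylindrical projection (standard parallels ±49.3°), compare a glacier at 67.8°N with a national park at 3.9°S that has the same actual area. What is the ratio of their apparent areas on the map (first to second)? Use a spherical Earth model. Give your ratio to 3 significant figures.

With standard parallel φ₀ = 49.3°, the equirectangular projection gives x = Rλ cos φ₀, y = Rφ, so h = 1 and k = cos 49.3° / cos φ.
Areal scale at 67.8°: h·k = 1.000 × 1.726 = 1.726.
Areal scale at 3.9°: h·k = 1.000 × 0.6536 = 0.6536.
Ratio = 1.726/0.6536 ≈ 2.64.

2.64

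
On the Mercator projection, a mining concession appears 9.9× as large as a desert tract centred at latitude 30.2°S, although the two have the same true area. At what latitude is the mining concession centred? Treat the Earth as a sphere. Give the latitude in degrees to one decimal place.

74.1°

On Mercator, (apparent₁)/(apparent₂) = sec²φ₁ / sec²φ₂ when true areas are equal.
cos²φ₂ / cos²φ₁ = 9.9  ⇒  cos φ₁ = cos 30.2° / √9.9 = 0.8643/3.146 = 0.2747.
φ₁ = arccos(0.2747) ≈ 74.1°.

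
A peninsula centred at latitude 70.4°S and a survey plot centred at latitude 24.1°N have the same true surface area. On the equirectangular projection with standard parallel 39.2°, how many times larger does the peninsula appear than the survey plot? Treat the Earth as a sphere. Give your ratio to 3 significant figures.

2.72

The equidistant cylindrical projection with φ₀ = 39.2° has h = 1 (meridians true) and k = cos φ₀ / cos φ along parallels.
Areal scale at 70.4°: h·k = 1.000 × 2.310 = 2.310.
Areal scale at 24.1°: h·k = 1.000 × 0.8489 = 0.8489.
Ratio = 2.310/0.8489 ≈ 2.72.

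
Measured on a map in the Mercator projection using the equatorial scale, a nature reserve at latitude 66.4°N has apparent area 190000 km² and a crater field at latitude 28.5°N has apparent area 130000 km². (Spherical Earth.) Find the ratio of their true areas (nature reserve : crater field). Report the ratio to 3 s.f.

0.303

Since Mercator area scale is 1/cos²φ, the true area equals the apparent area multiplied by cos²φ.
True area of nature reserve: 190000 × cos²(66.4°) = 190000 × 0.1603 = 30450 km².
True area of crater field: 130000 × cos²(28.5°) = 130000 × 0.7723 = 100400 km².
Ratio = 30450 / 100400 ≈ 0.303.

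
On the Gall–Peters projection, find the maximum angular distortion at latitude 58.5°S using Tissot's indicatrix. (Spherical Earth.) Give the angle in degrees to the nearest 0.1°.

Gall–Peters is a cylindrical equal-area projection with standard parallels at ±45°. Cylindrical equal-area (φ₀ = 45°): h = cos φ / cos 45° along meridians, k = cos 45° / cos φ along parallels; h·k = 1.
At 58.5°: h = 0.7389, k = 1.353; principal scales a = 1.353, b = 0.7389.
sin(ω/2) = (a − b)/(a + b) = 0.6144/2.092 = 0.2937, so ω = 2 arcsin(0.2937) ≈ 34.2°.

34.2°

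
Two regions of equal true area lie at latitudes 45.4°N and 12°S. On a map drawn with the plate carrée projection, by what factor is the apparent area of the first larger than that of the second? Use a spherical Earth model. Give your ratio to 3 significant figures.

Plate carrée maps x = Rλ, y = Rφ. The meridian scale is h = 1 and the parallel scale is k = 1/cos φ = sec φ.
Areal scale at 45.4°: h·k = 1.000 × 1.424 = 1.424.
Areal scale at 12°: h·k = 1.000 × 1.022 = 1.022.
Ratio = 1.424/1.022 ≈ 1.39.

1.39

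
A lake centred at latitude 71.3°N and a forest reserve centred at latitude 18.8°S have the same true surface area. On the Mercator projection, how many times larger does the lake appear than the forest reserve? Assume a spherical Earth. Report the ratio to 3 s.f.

On Mercator, area is exaggerated by sec²φ = 1/cos²φ.
At 71.3°: sec²(71.3°) = 1/0.3206² = 9.728.
At 18.8°: sec²(18.8°) = 1/0.9466² = 1.116.
Ratio = 9.728/1.116 = cos²(18.8°)/cos²(71.3°) ≈ 8.72.

8.72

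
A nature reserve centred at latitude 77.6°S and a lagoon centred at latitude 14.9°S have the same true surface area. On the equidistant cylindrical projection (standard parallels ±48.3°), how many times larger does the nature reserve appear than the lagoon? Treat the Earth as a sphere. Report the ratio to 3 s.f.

The equidistant cylindrical projection with φ₀ = 48.3° has h = 1 (meridians true) and k = cos φ₀ / cos φ along parallels.
Areal scale at 77.6°: h·k = 1.000 × 3.098 = 3.098.
Areal scale at 14.9°: h·k = 1.000 × 0.6884 = 0.6884.
Ratio = 3.098/0.6884 ≈ 4.50.

4.50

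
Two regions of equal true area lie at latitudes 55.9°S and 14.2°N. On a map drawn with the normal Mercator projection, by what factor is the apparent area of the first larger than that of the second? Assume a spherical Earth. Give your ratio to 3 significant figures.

Mercator is conformal with k = sec φ, so areal scale = k² = sec²φ.
At 55.9°: sec²(55.9°) = 1/0.5606² = 3.182.
At 14.2°: sec²(14.2°) = 1/0.9694² = 1.064.
Ratio = 3.182/1.064 = cos²(14.2°)/cos²(55.9°) ≈ 2.99.

2.99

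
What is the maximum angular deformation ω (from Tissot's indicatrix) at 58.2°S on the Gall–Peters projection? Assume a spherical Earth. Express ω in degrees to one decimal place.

33.2°

Gall–Peters is a cylindrical equal-area projection with standard parallels at ±45°. A cylindrical equal-area projection with standard parallel φ₀ has meridian scale h = cos φ / cos φ₀ and parallel scale k = cos φ₀ / cos φ (so areas are preserved, h·k = 1).
At 58.2°: h = 0.7452, k = 1.342; principal scales a = 1.342, b = 0.7452.
sin(ω/2) = (a − b)/(a + b) = 0.5966/2.087 = 0.2859, so ω = 2 arcsin(0.2859) ≈ 33.2°.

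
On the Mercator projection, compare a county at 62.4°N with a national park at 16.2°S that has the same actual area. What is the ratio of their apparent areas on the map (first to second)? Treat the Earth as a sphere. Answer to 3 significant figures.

4.30

Mercator is conformal with k = sec φ, so areal scale = k² = sec²φ.
At 62.4°: sec²(62.4°) = 1/0.4633² = 4.659.
At 16.2°: sec²(16.2°) = 1/0.9603² = 1.084.
Ratio = 4.659/1.084 = cos²(16.2°)/cos²(62.4°) ≈ 4.30.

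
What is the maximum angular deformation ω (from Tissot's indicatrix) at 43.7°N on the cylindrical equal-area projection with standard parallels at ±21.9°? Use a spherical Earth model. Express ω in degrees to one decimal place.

For cylindrical equal-area with standard parallel φ₀, h = cos φ / cos φ₀ and k = cos φ₀ / cos φ, so h·k = 1.
At 43.7°: h = 0.7792, k = 1.283; principal scales a = 1.283, b = 0.7792.
sin(ω/2) = (a − b)/(a + b) = 0.5042/2.063 = 0.2444, so ω = 2 arcsin(0.2444) ≈ 28.3°.

28.3°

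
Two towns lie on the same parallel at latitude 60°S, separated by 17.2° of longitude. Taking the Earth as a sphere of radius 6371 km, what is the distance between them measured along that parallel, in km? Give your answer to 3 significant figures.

Arc length along a parallel = R cos φ · Δλ (with Δλ in radians).
= 6371 × cos 60° × (17.2° × π/180) = 6371 × 0.5000 × 0.3002 ≈ 956 km.

956 km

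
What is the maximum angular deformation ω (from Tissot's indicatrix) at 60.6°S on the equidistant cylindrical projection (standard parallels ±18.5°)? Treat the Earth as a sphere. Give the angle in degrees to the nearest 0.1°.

The equidistant cylindrical projection with φ₀ = 18.5° has h = 1 (meridians true) and k = cos φ₀ / cos φ along parallels.
At 60.6°: h = 1.000, k = 1.932; principal scales a = 1.932, b = 1.000.
sin(ω/2) = (a − b)/(a + b) = 0.9318/2.932 = 0.3178, so ω = 2 arcsin(0.3178) ≈ 37.1°.

37.1°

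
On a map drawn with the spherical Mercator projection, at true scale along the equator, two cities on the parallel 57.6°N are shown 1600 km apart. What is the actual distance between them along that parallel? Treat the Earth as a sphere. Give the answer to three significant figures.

857 km

The Mercator projection is conformal; its linear scale factor is the same in every direction and equals sec φ = 1/cos φ.
Along the parallel at 57.6°, map distances are exaggerated by k = sec 57.6° = 1.866.
True distance = 1600 / 1.866 = 1600 × cos 57.6° ≈ 857 km.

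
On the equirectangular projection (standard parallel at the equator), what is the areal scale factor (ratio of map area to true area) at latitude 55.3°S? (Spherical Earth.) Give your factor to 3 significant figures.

In the plate carrée (x = Rλ, y = Rφ), meridians are true-scale (h = 1) and parallels are stretched by k = sec φ.
Areal scale = h·k = 1 × sec φ; at 55.3°, h = 1.000, k = 1.757, so h·k = 1.757.

1.76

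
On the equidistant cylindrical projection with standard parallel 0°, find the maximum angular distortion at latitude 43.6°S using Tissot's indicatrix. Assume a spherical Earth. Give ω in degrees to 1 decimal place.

18.4°

In the plate carrée (x = Rλ, y = Rφ), meridians are true-scale (h = 1) and parallels are stretched by k = sec φ.
At 43.6°: h = 1.000, k = 1.381; principal scales a = 1.381, b = 1.000.
sin(ω/2) = (a − b)/(a + b) = 0.3809/2.381 = 0.1600, so ω = 2 arcsin(0.1600) ≈ 18.4°.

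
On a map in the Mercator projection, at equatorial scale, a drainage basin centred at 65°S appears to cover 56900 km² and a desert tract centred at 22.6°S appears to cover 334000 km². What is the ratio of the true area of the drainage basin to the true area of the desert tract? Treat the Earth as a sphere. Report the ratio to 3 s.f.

On Mercator the areal scale is sec²φ, so true area = apparent × cos²φ.
True area of drainage basin: 56900 × cos²(65°) = 56900 × 0.1786 = 10160 km².
True area of desert tract: 334000 × cos²(22.6°) = 334000 × 0.8523 = 284700 km².
Ratio = 10160 / 284700 ≈ 0.0357.

0.0357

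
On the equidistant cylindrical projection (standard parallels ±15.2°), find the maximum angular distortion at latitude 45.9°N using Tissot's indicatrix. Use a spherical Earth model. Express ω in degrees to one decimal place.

With standard parallel φ₀ = 15.2°, the equirectangular projection gives x = Rλ cos φ₀, y = Rφ, so h = 1 and k = cos 15.2° / cos φ.
At 45.9°: h = 1.000, k = 1.387; principal scales a = 1.387, b = 1.000.
sin(ω/2) = (a − b)/(a + b) = 0.3867/2.387 = 0.1620, so ω = 2 arcsin(0.1620) ≈ 18.6°.

18.6°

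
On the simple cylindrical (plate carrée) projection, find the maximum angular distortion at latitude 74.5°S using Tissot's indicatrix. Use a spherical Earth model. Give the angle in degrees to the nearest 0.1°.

70.7°

For the equirectangular projection with φ₀ = 0 (plate carrée), h = 1 along meridians and k = sec φ along parallels.
At 74.5°: h = 1.000, k = 3.742; principal scales a = 3.742, b = 1.000.
sin(ω/2) = (a − b)/(a + b) = 2.742/4.742 = 0.5782, so ω = 2 arcsin(0.5782) ≈ 70.7°.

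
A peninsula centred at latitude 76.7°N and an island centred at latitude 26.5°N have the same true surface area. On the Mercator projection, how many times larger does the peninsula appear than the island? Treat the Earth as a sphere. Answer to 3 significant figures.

Mercator areal scale is sec²φ.
At 76.7°: sec²(76.7°) = 1/0.2300² = 18.90.
At 26.5°: sec²(26.5°) = 1/0.8949² = 1.249.
Ratio = 18.90/1.249 = cos²(26.5°)/cos²(76.7°) ≈ 15.1.

15.1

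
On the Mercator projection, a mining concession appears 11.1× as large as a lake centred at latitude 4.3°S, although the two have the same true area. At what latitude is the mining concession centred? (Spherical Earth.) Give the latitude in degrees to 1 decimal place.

Mercator areal scale is sec²φ, so apparent-area ratio = sec²φ₁ / sec²φ₂ = cos²φ₂ / cos²φ₁.
cos²φ₂ / cos²φ₁ = 11.1  ⇒  cos φ₁ = cos 4.3° / √11.1 = 0.9972/3.332 = 0.2993.
φ₁ = arccos(0.2993) ≈ 72.6°.

72.6°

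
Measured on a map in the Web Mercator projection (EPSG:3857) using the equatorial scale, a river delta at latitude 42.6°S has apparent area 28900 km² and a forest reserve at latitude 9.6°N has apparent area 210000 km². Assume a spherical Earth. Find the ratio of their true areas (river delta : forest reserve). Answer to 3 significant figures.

On Mercator the areal scale is sec²φ, so true area = apparent × cos²φ.
True area of river delta: 28900 × cos²(42.6°) = 28900 × 0.5418 = 15660 km².
True area of forest reserve: 210000 × cos²(9.6°) = 210000 × 0.9722 = 204200 km².
Ratio = 15660 / 204200 ≈ 0.0767.

0.0767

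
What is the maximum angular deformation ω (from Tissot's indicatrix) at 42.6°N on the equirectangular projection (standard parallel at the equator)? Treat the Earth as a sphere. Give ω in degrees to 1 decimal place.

17.5°

Plate carrée maps x = Rλ, y = Rφ. The meridian scale is h = 1 and the parallel scale is k = 1/cos φ = sec φ.
At 42.6°: h = 1.000, k = 1.359; principal scales a = 1.359, b = 1.000.
sin(ω/2) = (a − b)/(a + b) = 0.3585/2.359 = 0.1520, so ω = 2 arcsin(0.1520) ≈ 17.5°.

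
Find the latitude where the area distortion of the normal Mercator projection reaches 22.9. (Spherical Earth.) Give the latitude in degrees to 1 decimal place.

77.9°

Mercator areal scale is sec²φ.
sec²φ = 22.9  ⇒  cos²φ = 0.04367  ⇒  cos φ = 0.2090.
φ = arccos(0.2090) ≈ 77.9°.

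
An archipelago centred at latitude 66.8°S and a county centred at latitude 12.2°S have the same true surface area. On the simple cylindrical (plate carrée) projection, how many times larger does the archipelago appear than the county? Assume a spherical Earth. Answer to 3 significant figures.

For the equirectangular projection with φ₀ = 0 (plate carrée), h = 1 along meridians and k = sec φ along parallels.
Areal scale at 66.8°: h·k = 1.000 × 2.538 = 2.538.
Areal scale at 12.2°: h·k = 1.000 × 1.023 = 1.023.
Ratio = 2.538/1.023 ≈ 2.48.

2.48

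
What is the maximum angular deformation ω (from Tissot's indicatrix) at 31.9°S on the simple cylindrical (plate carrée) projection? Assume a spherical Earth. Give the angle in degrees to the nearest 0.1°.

9.4°

For the equirectangular projection with φ₀ = 0 (plate carrée), h = 1 along meridians and k = sec φ along parallels.
At 31.9°: h = 1.000, k = 1.178; principal scales a = 1.178, b = 1.000.
sin(ω/2) = (a − b)/(a + b) = 0.1779/2.178 = 0.08168, so ω = 2 arcsin(0.08168) ≈ 9.4°.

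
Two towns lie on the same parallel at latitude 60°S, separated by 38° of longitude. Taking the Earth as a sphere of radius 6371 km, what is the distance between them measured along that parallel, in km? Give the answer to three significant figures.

2110 km

Arc length along a parallel = R cos φ · Δλ (with Δλ in radians).
= 6371 × cos 60° × (38° × π/180) = 6371 × 0.5000 × 0.6632 ≈ 2110 km.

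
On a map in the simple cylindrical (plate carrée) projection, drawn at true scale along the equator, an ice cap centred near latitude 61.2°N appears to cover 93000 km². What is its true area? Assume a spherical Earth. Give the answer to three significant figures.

44800 km²

Plate carrée maps x = Rλ, y = Rφ. The meridian scale is h = 1 and the parallel scale is k = 1/cos φ = sec φ.
Areal scale = h·k = 1 × sec φ; at 61.2°, h = 1.000, k = 2.076, so h·k = 2.076.
True area = apparent / (areal scale) = 93000 / 2.076 ≈ 44800 km².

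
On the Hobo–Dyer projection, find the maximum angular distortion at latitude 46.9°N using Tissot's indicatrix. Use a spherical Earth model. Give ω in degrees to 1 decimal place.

17.1°

Hobo–Dyer is a cylindrical equal-area projection with standard parallels at ±37.5°. For cylindrical equal-area with standard parallel φ₀, h = cos φ / cos φ₀ and k = cos φ₀ / cos φ, so h·k = 1.
At 46.9°: h = 0.8612, k = 1.161; principal scales a = 1.161, b = 0.8612.
sin(ω/2) = (a − b)/(a + b) = 0.2999/2.022 = 0.1483, so ω = 2 arcsin(0.1483) ≈ 17.1°.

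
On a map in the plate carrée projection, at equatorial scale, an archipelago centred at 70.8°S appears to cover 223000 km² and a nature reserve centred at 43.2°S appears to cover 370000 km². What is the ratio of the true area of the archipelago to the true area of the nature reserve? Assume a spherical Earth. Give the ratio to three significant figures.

0.272

Plate carrée has h = 1 and k = sec φ, giving areal scale sec φ; true area = (apparent area) · cos φ.
True area of archipelago: 223000 × cos(70.8°) = 223000 × 0.3289 = 73340 km².
True area of nature reserve: 370000 × cos(43.2°) = 370000 × 0.7290 = 269700 km².
Ratio = 73340 / 269700 ≈ 0.272.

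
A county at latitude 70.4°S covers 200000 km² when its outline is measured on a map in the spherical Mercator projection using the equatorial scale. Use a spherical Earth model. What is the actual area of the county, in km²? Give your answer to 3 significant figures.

The Mercator projection is conformal; its linear scale factor is the same in every direction and equals sec φ = 1/cos φ.
Areal scale = k² = sec²φ = 1/cos²(70.4°) = 1/0.3355² = 8.887.
True area = apparent / (areal scale) = 200000 / 8.887 ≈ 22500 km².

22500 km²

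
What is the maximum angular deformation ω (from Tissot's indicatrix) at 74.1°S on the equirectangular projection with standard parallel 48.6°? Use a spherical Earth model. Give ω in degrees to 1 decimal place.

With standard parallel φ₀ = 48.6°, the equirectangular projection gives x = Rλ cos φ₀, y = Rφ, so h = 1 and k = cos 48.6° / cos φ.
At 74.1°: h = 1.000, k = 2.414; principal scales a = 2.414, b = 1.000.
sin(ω/2) = (a − b)/(a + b) = 1.414/3.414 = 0.4142, so ω = 2 arcsin(0.4142) ≈ 48.9°.

48.9°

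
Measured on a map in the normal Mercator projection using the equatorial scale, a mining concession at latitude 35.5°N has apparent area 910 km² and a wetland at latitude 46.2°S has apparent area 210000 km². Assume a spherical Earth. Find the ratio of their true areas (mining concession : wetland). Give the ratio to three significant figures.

Since Mercator area scale is 1/cos²φ, the true area equals the apparent area multiplied by cos²φ.
True area of mining concession: 910 × cos²(35.5°) = 910 × 0.6628 = 603.1 km².
True area of wetland: 210000 × cos²(46.2°) = 210000 × 0.4791 = 100600 km².
Ratio = 603.1 / 100600 ≈ 0.00600.

0.00600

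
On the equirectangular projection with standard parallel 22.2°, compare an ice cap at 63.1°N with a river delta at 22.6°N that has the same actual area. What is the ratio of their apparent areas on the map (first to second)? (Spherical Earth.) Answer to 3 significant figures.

2.04

In the equirectangular projection with standard parallel φ₀ = 22.2° (x = Rλ cos φ₀, y = Rφ), meridians are true-scale (h = 1) and the parallel scale is k = cos φ₀ / cos φ.
Areal scale at 63.1°: h·k = 1.000 × 2.046 = 2.046.
Areal scale at 22.6°: h·k = 1.000 × 1.003 = 1.003.
Ratio = 2.046/1.003 ≈ 2.04.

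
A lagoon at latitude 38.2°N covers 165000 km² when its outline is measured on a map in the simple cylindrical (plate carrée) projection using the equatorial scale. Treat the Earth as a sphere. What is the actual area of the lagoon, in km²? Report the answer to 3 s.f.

In the plate carrée (x = Rλ, y = Rφ), meridians are true-scale (h = 1) and parallels are stretched by k = sec φ.
Areal scale = h·k = 1 × sec φ; at 38.2°, h = 1.000, k = 1.272, so h·k = 1.272.
True area = apparent / (areal scale) = 165000 / 1.272 ≈ 130000 km².

130000 km²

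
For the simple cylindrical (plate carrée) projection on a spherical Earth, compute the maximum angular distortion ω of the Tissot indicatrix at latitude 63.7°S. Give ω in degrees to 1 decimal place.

In the plate carrée (x = Rλ, y = Rφ), meridians are true-scale (h = 1) and parallels are stretched by k = sec φ.
At 63.7°: h = 1.000, k = 2.257; principal scales a = 2.257, b = 1.000.
sin(ω/2) = (a − b)/(a + b) = 1.257/3.257 = 0.3859, so ω = 2 arcsin(0.3859) ≈ 45.4°.

45.4°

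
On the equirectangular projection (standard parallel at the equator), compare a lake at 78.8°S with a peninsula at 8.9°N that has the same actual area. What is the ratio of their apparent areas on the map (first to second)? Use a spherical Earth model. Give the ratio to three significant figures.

In the plate carrée (x = Rλ, y = Rφ), meridians are true-scale (h = 1) and parallels are stretched by k = sec φ.
Areal scale at 78.8°: h·k = 1.000 × 5.148 = 5.148.
Areal scale at 8.9°: h·k = 1.000 × 1.012 = 1.012.
Ratio = 5.148/1.012 ≈ 5.09.

5.09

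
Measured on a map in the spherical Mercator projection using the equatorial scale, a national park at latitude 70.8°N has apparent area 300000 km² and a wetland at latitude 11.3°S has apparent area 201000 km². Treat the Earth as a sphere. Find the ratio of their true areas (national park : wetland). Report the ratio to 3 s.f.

On Mercator the areal scale is sec²φ, so true area = apparent × cos²φ.
True area of national park: 300000 × cos²(70.8°) = 300000 × 0.1082 = 32450 km².
True area of wetland: 201000 × cos²(11.3°) = 201000 × 0.9616 = 193300 km².
Ratio = 32450 / 193300 ≈ 0.168.

0.168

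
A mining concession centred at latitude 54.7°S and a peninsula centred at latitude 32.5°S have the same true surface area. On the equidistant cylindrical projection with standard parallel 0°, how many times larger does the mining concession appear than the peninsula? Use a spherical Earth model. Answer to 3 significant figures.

In the plate carrée (x = Rλ, y = Rφ), meridians are true-scale (h = 1) and parallels are stretched by k = sec φ.
Areal scale at 54.7°: h·k = 1.000 × 1.731 = 1.731.
Areal scale at 32.5°: h·k = 1.000 × 1.186 = 1.186.
Ratio = 1.731/1.186 ≈ 1.46.

1.46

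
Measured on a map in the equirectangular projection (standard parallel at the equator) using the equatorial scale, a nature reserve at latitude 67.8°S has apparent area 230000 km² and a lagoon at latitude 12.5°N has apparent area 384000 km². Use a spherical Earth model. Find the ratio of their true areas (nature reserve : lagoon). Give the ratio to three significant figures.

0.232

On the plate carrée, areal scale = h·k = 1 × sec φ, so true area = apparent × cos φ.
True area of nature reserve: 230000 × cos(67.8°) = 230000 × 0.3778 = 86900 km².
True area of lagoon: 384000 × cos(12.5°) = 384000 × 0.9763 = 374900 km².
Ratio = 86900 / 374900 ≈ 0.232.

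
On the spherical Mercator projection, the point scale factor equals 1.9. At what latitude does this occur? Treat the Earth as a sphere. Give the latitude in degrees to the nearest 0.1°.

Mercator scale is k = sec φ = 1/cos φ.
1/cos φ = 1.9  ⇒  cos φ = 0.5263  ⇒  φ = arccos(0.5263) ≈ 58.2°.

58.2°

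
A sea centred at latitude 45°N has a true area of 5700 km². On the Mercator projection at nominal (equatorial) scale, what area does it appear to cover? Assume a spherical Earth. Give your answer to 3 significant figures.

Mercator is conformal, so the point scale is isotropic: h = k = sec φ = 1/cos φ.
Areal scale = k² = sec²φ = 1/cos²(45°) = 1/0.7071² = 2.000.
Apparent area = 5700 × 2.000 ≈ 11400 km².

11400 km²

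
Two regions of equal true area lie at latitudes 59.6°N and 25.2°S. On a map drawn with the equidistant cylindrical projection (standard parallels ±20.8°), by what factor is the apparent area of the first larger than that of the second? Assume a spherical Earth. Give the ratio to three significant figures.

With standard parallel φ₀ = 20.8°, the equirectangular projection gives x = Rλ cos φ₀, y = Rφ, so h = 1 and k = cos 20.8° / cos φ.
Areal scale at 59.6°: h·k = 1.000 × 1.847 = 1.847.
Areal scale at 25.2°: h·k = 1.000 × 1.033 = 1.033.
Ratio = 1.847/1.033 ≈ 1.79.

1.79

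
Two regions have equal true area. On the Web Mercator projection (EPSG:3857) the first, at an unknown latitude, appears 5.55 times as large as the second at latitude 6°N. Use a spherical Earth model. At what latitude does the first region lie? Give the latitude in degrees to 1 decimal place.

Mercator areal scale is sec²φ, so apparent-area ratio = sec²φ₁ / sec²φ₂ = cos²φ₂ / cos²φ₁.
cos²φ₂ / cos²φ₁ = 5.55  ⇒  cos φ₁ = cos 6° / √5.55 = 0.9945/2.356 = 0.4222.
φ₁ = arccos(0.4222) ≈ 65.0°.

65.0°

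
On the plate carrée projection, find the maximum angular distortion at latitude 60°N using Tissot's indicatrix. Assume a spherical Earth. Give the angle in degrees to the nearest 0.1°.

38.9°

For the equirectangular projection with φ₀ = 0 (plate carrée), h = 1 along meridians and k = sec φ along parallels.
At 60°: h = 1.000, k = 2.000; principal scales a = 2.000, b = 1.000.
sin(ω/2) = (a − b)/(a + b) = 1.0000/3.000 = 0.3333, so ω = 2 arcsin(0.3333) ≈ 38.9°.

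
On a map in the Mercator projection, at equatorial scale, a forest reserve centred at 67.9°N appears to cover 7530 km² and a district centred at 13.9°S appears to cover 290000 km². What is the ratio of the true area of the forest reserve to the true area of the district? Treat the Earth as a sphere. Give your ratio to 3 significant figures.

0.00390

Mercator's areal exaggeration is sec²φ; hence true area = (apparent area) · cos²φ.
True area of forest reserve: 7530 × cos²(67.9°) = 7530 × 0.1415 = 1066 km².
True area of district: 290000 × cos²(13.9°) = 290000 × 0.9423 = 273300 km².
Ratio = 1066 / 273300 ≈ 0.00390.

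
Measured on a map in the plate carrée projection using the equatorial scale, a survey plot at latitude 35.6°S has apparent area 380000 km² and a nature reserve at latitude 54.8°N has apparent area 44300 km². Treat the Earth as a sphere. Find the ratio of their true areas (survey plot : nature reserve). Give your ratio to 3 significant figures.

12.1

On the plate carrée, areal scale = h·k = 1 × sec φ, so true area = apparent × cos φ.
True area of survey plot: 380000 × cos(35.6°) = 380000 × 0.8131 = 309000 km².
True area of nature reserve: 44300 × cos(54.8°) = 44300 × 0.5764 = 25540 km².
Ratio = 309000 / 25540 ≈ 12.1.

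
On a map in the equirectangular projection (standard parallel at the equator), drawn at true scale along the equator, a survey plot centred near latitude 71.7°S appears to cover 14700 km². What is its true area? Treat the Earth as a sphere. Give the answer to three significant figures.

4620 km²

For the equirectangular projection with φ₀ = 0 (plate carrée), h = 1 along meridians and k = sec φ along parallels.
Areal scale = h·k = 1 × sec φ; at 71.7°, h = 1.000, k = 3.185, so h·k = 3.185.
True area = apparent / (areal scale) = 14700 / 3.185 ≈ 4620 km².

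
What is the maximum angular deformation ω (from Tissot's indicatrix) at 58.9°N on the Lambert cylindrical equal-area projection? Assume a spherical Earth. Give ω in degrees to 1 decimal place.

The Lambert cylindrical equal-area projection is the cylindrical equal-area projection with its standard parallel at the equator (φ₀ = 0). A cylindrical equal-area projection with standard parallel φ₀ has meridian scale h = cos φ / cos φ₀ and parallel scale k = cos φ₀ / cos φ (so areas are preserved, h·k = 1).
At 58.9°: h = 0.5165, k = 1.936; principal scales a = 1.936, b = 0.5165.
sin(ω/2) = (a − b)/(a + b) = 1.419/2.453 = 0.5788, so ω = 2 arcsin(0.5788) ≈ 70.7°.

70.7°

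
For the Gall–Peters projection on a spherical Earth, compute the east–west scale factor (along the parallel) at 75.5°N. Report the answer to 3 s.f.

2.82

The Gall–Peters projection is cylindrical equal-area with φ₀ = 45°. Cylindrical equal-area (φ₀ = 45°): h = cos φ / cos 45° along meridians, k = cos 45° / cos φ along parallels; h·k = 1.
k = cos 45° / cos 75.5° = 0.7071/0.2504 = 2.824.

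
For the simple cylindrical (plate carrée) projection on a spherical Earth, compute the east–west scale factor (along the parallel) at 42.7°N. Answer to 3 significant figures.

1.36

In the plate carrée (x = Rλ, y = Rφ), meridians are true-scale (h = 1) and parallels are stretched by k = sec φ.
k = 1/cos 42.7° = 1/0.7349 = 1.361.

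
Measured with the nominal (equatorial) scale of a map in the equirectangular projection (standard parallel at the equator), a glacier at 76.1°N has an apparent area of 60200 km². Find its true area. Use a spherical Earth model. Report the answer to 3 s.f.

14500 km²

In the plate carrée (x = Rλ, y = Rφ), meridians are true-scale (h = 1) and parallels are stretched by k = sec φ.
Areal scale = h·k = 1 × sec φ; at 76.1°, h = 1.000, k = 4.163, so h·k = 4.163.
True area = apparent / (areal scale) = 60200 / 4.163 ≈ 14500 km².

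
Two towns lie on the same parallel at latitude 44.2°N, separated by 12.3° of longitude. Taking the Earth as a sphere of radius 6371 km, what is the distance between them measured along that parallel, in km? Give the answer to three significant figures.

981 km

Arc length along a parallel = R cos φ · Δλ (with Δλ in radians).
= 6371 × cos 44.2° × (12.3° × π/180) = 6371 × 0.7169 × 0.2147 ≈ 981 km.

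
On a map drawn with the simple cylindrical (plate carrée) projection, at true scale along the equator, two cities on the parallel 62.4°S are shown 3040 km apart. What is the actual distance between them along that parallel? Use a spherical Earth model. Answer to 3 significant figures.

For the equirectangular projection with φ₀ = 0 (plate carrée), h = 1 along meridians and k = sec φ along parallels.
Along the parallel at 62.4°, map distances are exaggerated by k = sec 62.4° = 2.158.
True distance = 3040 / 2.158 = 3040 × cos 62.4° ≈ 1410 km.

1410 km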